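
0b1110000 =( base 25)4C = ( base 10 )112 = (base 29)3P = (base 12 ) 94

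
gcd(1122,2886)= 6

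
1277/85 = 1277/85 = 15.02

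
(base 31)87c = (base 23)em5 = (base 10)7917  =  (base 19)12HD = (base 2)1111011101101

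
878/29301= 878/29301= 0.03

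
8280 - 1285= 6995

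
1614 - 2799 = -1185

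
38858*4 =155432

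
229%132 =97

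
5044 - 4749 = 295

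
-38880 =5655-44535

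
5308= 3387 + 1921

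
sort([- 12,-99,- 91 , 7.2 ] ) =[ - 99,-91,  -  12,  7.2 ] 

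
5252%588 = 548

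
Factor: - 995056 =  - 2^4*62191^1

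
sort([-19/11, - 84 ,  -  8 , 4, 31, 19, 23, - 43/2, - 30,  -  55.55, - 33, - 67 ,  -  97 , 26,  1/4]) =[- 97,  -  84, - 67 , - 55.55 , - 33, - 30 , - 43/2, - 8, - 19/11, 1/4, 4,  19,23 , 26,31 ] 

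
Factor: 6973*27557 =192154961 =17^1*19^1*367^1 * 1621^1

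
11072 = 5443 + 5629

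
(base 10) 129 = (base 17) 7A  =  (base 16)81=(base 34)3R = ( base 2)10000001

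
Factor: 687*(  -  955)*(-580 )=2^2*3^1*5^2*29^1* 191^1*229^1 = 380529300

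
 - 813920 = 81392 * (-10 ) 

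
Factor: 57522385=5^1*41^1* 280597^1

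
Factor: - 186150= -2^1*3^1 *5^2*17^1*73^1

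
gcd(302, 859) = 1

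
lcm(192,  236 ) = 11328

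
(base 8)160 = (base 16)70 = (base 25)4C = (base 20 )5c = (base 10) 112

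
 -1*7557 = - 7557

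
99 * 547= 54153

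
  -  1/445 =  - 1/445 =-0.00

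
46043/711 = 46043/711 = 64.76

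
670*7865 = 5269550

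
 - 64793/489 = - 133 + 244/489 = -132.50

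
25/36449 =25/36449 = 0.00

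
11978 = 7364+4614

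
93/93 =1 = 1.00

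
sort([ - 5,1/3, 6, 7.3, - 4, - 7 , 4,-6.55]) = [ - 7,-6.55, - 5, - 4,1/3,4,6,7.3 ]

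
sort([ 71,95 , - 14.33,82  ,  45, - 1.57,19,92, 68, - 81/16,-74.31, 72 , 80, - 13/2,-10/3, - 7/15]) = [ - 74.31, - 14.33, - 13/2, - 81/16, - 10/3,  -  1.57, - 7/15,19, 45, 68,71,72, 80 , 82,  92,  95] 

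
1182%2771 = 1182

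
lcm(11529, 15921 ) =334341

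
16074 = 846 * 19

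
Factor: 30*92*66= 182160 = 2^4  *  3^2*5^1*11^1*23^1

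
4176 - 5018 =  - 842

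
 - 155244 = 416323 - 571567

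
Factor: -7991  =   - 61^1*131^1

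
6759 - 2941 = 3818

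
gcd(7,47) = 1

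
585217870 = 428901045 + 156316825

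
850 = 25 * 34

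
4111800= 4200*979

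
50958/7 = 7279 + 5/7 = 7279.71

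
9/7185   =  3/2395 = 0.00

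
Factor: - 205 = - 5^1*41^1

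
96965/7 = 96965/7 = 13852.14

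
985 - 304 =681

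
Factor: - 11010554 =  - 2^1*1063^1*5179^1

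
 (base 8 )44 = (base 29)17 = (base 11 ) 33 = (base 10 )36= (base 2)100100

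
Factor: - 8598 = -2^1*3^1 * 1433^1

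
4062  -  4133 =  -71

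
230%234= 230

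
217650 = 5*43530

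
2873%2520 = 353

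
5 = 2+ 3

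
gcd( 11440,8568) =8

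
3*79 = 237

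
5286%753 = 15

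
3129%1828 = 1301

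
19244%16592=2652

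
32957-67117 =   -  34160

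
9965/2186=4 + 1221/2186 = 4.56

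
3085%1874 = 1211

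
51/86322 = 17/28774 = 0.00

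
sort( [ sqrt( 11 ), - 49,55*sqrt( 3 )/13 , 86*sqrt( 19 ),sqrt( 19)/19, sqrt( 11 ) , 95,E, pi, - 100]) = [ - 100 , - 49,  sqrt( 19 )/19, E,pi,  sqrt ( 11), sqrt( 11),55*sqrt(3)/13,95,86*sqrt(19) ]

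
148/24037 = 148/24037 = 0.01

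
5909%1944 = 77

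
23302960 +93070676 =116373636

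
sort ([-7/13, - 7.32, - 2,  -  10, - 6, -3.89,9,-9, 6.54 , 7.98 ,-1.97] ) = [- 10, - 9, - 7.32,-6, - 3.89, - 2, - 1.97, - 7/13, 6.54, 7.98,9]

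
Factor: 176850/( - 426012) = - 225/542 = - 2^( - 1)*3^2*5^2*271^( - 1) 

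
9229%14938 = 9229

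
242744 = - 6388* (-38 ) 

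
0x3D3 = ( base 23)1JD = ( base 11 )810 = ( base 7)2566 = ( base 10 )979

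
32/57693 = 32/57693  =  0.00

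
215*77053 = 16566395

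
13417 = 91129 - 77712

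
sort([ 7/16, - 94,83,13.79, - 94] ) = [ - 94 , - 94 , 7/16,13.79  ,  83]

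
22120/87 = 254+22/87 = 254.25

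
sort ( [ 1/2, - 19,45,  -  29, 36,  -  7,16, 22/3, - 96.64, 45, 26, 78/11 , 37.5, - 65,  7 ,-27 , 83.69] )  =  [ - 96.64, - 65, - 29,-27,-19, - 7 , 1/2, 7,78/11, 22/3,16, 26, 36, 37.5,45 , 45, 83.69] 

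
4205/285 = 841/57= 14.75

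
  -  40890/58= - 705  =  -705.00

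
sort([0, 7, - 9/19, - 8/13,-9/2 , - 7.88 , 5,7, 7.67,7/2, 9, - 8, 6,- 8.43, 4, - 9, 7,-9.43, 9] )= [ - 9.43, - 9, - 8.43 ,-8, - 7.88, - 9/2, -8/13, - 9/19, 0, 7/2, 4,5, 6, 7,7,7, 7.67, 9,9] 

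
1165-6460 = -5295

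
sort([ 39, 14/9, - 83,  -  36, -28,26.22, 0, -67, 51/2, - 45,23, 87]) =[ - 83, -67,  -  45,-36,-28,0, 14/9,23,51/2 , 26.22,39, 87 ]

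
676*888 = 600288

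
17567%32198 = 17567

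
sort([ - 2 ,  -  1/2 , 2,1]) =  [ - 2, - 1/2,1,2]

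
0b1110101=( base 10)117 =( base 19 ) 63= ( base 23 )52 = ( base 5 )432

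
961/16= 961/16 = 60.06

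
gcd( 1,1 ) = 1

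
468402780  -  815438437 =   -  347035657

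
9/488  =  9/488 = 0.02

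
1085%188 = 145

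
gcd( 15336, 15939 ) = 9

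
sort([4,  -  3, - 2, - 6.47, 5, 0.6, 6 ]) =[-6.47, - 3, - 2, 0.6, 4, 5,  6 ] 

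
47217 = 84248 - 37031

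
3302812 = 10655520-7352708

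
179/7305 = 179/7305 = 0.02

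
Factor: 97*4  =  388 = 2^2*97^1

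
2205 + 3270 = 5475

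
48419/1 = 48419 = 48419.00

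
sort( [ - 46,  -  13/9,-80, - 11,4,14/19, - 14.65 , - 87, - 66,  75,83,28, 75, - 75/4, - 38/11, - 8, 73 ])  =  [ - 87, - 80,- 66, - 46, - 75/4, - 14.65, - 11, - 8, - 38/11, - 13/9,14/19, 4,28,73,75,75,83 ]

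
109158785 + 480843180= 590001965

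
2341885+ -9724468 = - 7382583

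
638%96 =62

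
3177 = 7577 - 4400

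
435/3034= 435/3034  =  0.14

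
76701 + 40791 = 117492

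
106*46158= 4892748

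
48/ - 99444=  -  1+8283/8287  =  - 0.00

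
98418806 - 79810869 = 18607937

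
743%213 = 104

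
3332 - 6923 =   -  3591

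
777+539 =1316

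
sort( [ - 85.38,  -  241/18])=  [ - 85.38, - 241/18]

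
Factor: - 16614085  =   - 5^1* 239^1*13903^1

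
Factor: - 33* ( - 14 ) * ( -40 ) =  - 18480 = -2^4 * 3^1*5^1*7^1 * 11^1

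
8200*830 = 6806000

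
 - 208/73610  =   - 104/36805 = - 0.00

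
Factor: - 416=-2^5*13^1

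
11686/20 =5843/10 = 584.30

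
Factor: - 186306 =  - 2^1 *3^1* 31051^1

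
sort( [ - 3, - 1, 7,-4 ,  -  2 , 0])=[- 4, - 3,-2, - 1 , 0,7 ] 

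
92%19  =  16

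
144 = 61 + 83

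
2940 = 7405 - 4465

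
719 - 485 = 234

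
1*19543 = 19543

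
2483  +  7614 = 10097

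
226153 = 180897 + 45256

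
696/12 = 58=58.00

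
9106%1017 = 970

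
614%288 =38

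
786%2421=786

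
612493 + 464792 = 1077285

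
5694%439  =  426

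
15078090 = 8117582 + 6960508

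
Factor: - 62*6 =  - 372 = - 2^2*3^1*31^1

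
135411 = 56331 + 79080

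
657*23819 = 15649083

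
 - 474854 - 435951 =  - 910805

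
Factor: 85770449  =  85770449^1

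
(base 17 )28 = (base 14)30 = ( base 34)18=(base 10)42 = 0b101010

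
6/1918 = 3/959 = 0.00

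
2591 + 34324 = 36915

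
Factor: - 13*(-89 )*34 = 2^1*13^1*17^1*89^1=39338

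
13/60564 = 13/60564= 0.00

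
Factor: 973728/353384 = 121716/44173 = 2^2*3^3*7^2*23^1*163^( - 1)*271^( - 1 )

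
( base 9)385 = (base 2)101000000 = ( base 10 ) 320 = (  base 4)11000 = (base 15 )165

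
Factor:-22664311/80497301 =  - 29^( - 1 )*43^1*53^(  -  1) * 83^( - 1)*601^1*631^( - 1)*877^1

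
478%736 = 478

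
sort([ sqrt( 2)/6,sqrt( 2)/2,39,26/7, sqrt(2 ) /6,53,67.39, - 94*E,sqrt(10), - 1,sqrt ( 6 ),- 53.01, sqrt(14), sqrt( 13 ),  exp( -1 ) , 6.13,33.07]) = [ - 94*E, - 53.01, - 1,sqrt(2)/6, sqrt( 2) /6 , exp( - 1 ),sqrt(2)/2, sqrt (6 ), sqrt(10),sqrt( 13 ),26/7, sqrt( 14),6.13,33.07, 39, 53,67.39]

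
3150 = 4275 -1125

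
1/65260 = 1/65260  =  0.00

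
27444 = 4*6861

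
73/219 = 1/3 = 0.33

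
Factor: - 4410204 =-2^2*3^1*19^1* 23^1*29^2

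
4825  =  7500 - 2675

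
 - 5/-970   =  1/194  =  0.01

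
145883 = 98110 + 47773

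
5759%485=424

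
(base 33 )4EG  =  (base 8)11342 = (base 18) ega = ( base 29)5lk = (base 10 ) 4834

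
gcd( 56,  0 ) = 56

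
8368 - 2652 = 5716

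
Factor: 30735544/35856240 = 78407/91470 =2^(-1)*3^( - 1)*5^(-1 ) * 7^1*23^1*487^1*3049^( -1) 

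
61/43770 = 61/43770 = 0.00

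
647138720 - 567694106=79444614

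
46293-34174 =12119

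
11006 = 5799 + 5207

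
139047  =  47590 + 91457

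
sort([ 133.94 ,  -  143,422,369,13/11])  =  [ - 143 , 13/11 , 133.94,  369, 422]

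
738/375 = 1 + 121/125  =  1.97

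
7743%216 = 183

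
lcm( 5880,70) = 5880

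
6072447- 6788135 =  - 715688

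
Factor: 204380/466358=2^1*5^1*11^1*251^( - 1 )=110/251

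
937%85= 2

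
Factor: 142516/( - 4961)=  - 316/11  =  - 2^2* 11^(-1)*79^1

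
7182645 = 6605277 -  - 577368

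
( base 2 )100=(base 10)4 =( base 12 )4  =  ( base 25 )4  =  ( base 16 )4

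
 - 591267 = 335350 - 926617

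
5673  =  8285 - 2612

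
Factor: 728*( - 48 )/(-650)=1344/25 = 2^6*3^1*5^( - 2)*7^1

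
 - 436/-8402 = 218/4201  =  0.05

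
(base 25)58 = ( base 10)133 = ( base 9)157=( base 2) 10000101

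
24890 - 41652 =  - 16762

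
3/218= 3/218 = 0.01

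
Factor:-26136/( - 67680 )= 363/940 = 2^(- 2 )*3^1 * 5^( - 1)*11^2*47^( - 1) 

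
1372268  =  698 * 1966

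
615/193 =615/193  =  3.19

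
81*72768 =5894208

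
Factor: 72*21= 1512 = 2^3* 3^3*7^1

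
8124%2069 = 1917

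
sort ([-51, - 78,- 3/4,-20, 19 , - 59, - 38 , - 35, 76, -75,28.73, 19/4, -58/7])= [- 78,-75 , - 59, - 51 ,-38,-35, - 20 , -58/7, - 3/4, 19/4, 19, 28.73,  76]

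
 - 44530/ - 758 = 22265/379 = 58.75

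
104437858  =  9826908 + 94610950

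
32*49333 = 1578656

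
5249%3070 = 2179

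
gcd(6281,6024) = 1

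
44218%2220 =2038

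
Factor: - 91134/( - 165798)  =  83^1 * 151^( - 1) =83/151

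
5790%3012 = 2778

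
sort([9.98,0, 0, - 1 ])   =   [ - 1 , 0,0,9.98]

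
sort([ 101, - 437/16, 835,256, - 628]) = [ - 628, - 437/16, 101,256, 835] 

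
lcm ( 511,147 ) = 10731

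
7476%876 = 468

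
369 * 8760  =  3232440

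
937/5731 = 937/5731 =0.16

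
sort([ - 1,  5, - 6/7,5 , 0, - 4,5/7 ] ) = [-4, - 1, - 6/7, 0,  5/7, 5,5 ] 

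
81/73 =1  +  8/73 = 1.11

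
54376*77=4186952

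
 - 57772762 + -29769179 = - 87541941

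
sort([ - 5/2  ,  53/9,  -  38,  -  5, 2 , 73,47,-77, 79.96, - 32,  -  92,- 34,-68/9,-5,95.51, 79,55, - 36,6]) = [ -92  ,-77,  -  38, - 36, - 34, - 32, - 68/9,-5,-5,-5/2,2,53/9 , 6,47 , 55, 73,  79, 79.96,95.51 ] 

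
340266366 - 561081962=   -  220815596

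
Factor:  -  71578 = - 2^1*13^1*2753^1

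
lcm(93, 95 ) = 8835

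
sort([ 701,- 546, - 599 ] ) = [ - 599,  -  546, 701 ] 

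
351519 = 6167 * 57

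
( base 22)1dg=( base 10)786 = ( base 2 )1100010010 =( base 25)16b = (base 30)q6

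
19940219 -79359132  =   - 59418913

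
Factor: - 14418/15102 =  - 801/839=- 3^2*89^1 * 839^( - 1)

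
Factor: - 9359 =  - 7^2*191^1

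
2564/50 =1282/25= 51.28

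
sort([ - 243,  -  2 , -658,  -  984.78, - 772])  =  [-984.78, - 772,  -  658, - 243, - 2 ] 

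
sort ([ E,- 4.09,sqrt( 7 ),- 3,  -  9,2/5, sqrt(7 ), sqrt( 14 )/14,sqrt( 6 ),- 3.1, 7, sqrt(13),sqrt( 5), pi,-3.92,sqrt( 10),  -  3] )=[ - 9,  -  4.09,- 3.92,  -  3.1, - 3,  -  3 , sqrt( 14)/14,2/5,sqrt( 5 ), sqrt(6),sqrt( 7),sqrt( 7),E, pi,sqrt(10) , sqrt( 13),7 ]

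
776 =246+530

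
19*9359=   177821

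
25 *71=1775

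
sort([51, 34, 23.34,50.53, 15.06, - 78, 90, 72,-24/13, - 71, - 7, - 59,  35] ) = [ - 78, - 71,  -  59, - 7, - 24/13,15.06,23.34, 34,35 , 50.53, 51 , 72, 90]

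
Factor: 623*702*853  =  373056138= 2^1*3^3*7^1*13^1*89^1*853^1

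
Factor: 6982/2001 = 2^1 * 3^( - 1)*23^(-1)*29^( - 1) * 3491^1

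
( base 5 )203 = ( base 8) 65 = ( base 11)49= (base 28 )1p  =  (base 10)53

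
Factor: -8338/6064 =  - 2^( - 3 ) * 11^1  =  - 11/8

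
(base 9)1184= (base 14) 474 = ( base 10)886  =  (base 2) 1101110110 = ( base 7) 2404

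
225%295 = 225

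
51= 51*1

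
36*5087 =183132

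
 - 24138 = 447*( - 54) 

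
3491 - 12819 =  - 9328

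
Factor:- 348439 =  - 7^2*13^1*547^1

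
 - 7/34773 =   -  7/34773 = - 0.00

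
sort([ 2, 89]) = [ 2,89 ] 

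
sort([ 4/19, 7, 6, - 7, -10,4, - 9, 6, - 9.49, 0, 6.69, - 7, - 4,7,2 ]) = [ - 10, - 9.49 , - 9, - 7 , - 7, -4, 0, 4/19, 2, 4 , 6,6 , 6.69,  7,7]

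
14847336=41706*356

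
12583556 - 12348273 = 235283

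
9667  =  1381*7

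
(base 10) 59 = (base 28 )23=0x3B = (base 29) 21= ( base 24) 2b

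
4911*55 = 270105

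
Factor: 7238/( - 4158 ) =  - 3^( - 3 )* 47^1 = - 47/27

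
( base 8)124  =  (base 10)84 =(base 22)3I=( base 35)2E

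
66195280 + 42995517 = 109190797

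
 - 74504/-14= 5321 + 5/7=5321.71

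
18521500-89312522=-70791022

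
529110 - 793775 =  - 264665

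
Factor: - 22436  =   - 2^2*71^1*79^1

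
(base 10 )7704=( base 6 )55400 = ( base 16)1E18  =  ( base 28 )9N4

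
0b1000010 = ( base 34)1W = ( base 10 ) 66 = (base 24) 2I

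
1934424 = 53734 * 36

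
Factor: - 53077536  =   - 2^5*3^2*17^1*37^1*293^1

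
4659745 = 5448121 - 788376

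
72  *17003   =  1224216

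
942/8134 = 471/4067 = 0.12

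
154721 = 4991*31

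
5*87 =435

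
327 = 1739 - 1412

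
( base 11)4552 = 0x1762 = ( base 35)4V1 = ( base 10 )5986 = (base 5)142421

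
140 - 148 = -8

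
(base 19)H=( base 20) H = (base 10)17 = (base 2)10001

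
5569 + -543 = 5026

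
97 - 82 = 15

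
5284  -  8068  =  -2784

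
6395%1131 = 740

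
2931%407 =82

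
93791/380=246 + 311/380=246.82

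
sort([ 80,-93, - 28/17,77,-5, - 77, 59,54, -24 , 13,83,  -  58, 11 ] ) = [ -93,-77, - 58, - 24, - 5, - 28/17, 11,13,54, 59,77,80,83 ] 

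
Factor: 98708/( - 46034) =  - 2^1*23017^( - 1)*24677^1 = - 49354/23017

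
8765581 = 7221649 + 1543932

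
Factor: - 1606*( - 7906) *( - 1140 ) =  - 2^4*3^1*5^1*11^1* 19^1*59^1*67^1*73^1= - 14474621040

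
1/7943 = 1/7943 = 0.00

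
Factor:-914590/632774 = -5^1*17^ ( - 1 )*37^( - 1)*503^( - 1)*91459^1 = - 457295/316387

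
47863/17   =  47863/17 = 2815.47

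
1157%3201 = 1157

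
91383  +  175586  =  266969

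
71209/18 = 3956  +  1/18= 3956.06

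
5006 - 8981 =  - 3975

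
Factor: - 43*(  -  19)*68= 2^2 * 17^1*19^1*43^1 = 55556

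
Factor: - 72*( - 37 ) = 2^3*3^2*37^1 = 2664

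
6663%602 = 41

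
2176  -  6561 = -4385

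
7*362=2534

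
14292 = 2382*6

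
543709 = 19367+524342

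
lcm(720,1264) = 56880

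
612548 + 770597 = 1383145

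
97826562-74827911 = 22998651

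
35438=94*377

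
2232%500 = 232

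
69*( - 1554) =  - 107226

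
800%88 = 8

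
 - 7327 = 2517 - 9844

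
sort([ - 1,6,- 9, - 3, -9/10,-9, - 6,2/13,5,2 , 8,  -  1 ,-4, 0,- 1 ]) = [-9, - 9, - 6, - 4, - 3, - 1, - 1 , - 1, - 9/10,  0,2/13, 2, 5, 6, 8 ] 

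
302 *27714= 8369628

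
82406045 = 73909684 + 8496361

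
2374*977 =2319398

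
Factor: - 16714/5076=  - 8357/2538 = - 2^( - 1) * 3^(  -  3 )*47^ ( - 1)*61^1 * 137^1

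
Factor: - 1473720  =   - 2^3*3^1*5^1*12281^1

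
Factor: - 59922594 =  - 2^1*3^2*3329033^1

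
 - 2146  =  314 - 2460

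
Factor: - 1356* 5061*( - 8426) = 2^3 * 3^2*7^1 * 11^1*113^1*241^1*383^1=57825245016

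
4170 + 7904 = 12074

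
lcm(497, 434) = 30814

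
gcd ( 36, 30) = 6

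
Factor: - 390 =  - 2^1*3^1*5^1*13^1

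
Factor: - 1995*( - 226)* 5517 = 2487449790  =  2^1 * 3^3*5^1*7^1*19^1  *  113^1*613^1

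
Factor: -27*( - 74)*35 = 69930 = 2^1*3^3*5^1 *7^1*37^1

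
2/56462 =1/28231  =  0.00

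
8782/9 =8782/9 = 975.78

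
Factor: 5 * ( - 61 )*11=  - 3355 = - 5^1*11^1*61^1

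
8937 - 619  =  8318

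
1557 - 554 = 1003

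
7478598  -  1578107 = 5900491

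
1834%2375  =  1834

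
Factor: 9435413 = 13^1*725801^1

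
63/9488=63/9488 = 0.01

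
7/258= 7/258 = 0.03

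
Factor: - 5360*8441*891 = - 40312190160 = - 2^4*3^4*5^1*11^1*23^1*67^1*367^1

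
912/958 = 456/479 = 0.95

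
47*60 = 2820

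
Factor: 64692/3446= 32346/1723 = 2^1*3^3*599^1 * 1723^(  -  1 )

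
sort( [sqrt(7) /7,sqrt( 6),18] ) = [sqrt( 7 )/7,sqrt( 6), 18 ]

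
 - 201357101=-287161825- - 85804724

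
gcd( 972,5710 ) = 2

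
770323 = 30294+740029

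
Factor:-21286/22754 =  - 29/31 =- 29^1*31^( - 1 ) 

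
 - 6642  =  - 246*27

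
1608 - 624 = 984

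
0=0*38027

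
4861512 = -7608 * ( -639)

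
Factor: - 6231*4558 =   -  2^1*3^1 * 31^1*43^1*53^1 * 67^1 = -28400898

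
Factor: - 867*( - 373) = 3^1*17^2*373^1 = 323391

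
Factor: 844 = 2^2*211^1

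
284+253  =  537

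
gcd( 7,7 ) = 7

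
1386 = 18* 77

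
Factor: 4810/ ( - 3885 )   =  -26/21 = - 2^1 * 3^( - 1 )*7^ (  -  1)*13^1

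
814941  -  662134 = 152807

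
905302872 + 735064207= 1640367079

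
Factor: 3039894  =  2^1*3^2*11^1*13^1*1181^1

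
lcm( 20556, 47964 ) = 143892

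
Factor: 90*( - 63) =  - 2^1*3^4*5^1 * 7^1 = - 5670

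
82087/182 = 451 + 5/182 =451.03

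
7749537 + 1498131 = 9247668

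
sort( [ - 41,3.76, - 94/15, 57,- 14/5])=[ -41, - 94/15, -14/5,  3.76, 57]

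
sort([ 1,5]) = [1,5 ] 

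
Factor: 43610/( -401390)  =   - 49/451 = - 7^2 * 11^( - 1)*41^( - 1)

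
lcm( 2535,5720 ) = 223080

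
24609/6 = 4101 + 1/2 = 4101.50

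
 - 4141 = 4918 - 9059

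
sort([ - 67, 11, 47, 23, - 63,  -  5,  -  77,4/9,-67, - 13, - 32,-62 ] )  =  [ - 77, - 67,-67 , - 63, - 62,  -  32, - 13, - 5, 4/9,  11,23, 47]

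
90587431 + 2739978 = 93327409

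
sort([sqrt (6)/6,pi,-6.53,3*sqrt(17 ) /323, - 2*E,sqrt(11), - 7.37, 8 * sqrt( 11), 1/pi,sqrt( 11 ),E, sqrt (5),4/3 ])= [ - 7.37, -6.53, - 2 * E, 3*sqrt( 17) /323,1/pi,sqrt( 6)/6,4/3,  sqrt( 5),E,  pi,sqrt (11), sqrt( 11 ),8 * sqrt ( 11)]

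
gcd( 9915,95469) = 3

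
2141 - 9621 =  - 7480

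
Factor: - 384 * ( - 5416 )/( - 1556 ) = -2^8*3^1 * 389^(-1 )*677^1 = -519936/389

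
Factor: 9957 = 3^1*3319^1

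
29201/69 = 29201/69 = 423.20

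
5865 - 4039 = 1826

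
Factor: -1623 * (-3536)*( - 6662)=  - 2^5*3^1 * 13^1 * 17^1*541^1*3331^1 =- 38232738336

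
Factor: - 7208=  - 2^3*17^1*53^1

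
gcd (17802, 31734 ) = 774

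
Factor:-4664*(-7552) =35222528 = 2^10 * 11^1*53^1*59^1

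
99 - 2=97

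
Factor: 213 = 3^1 * 71^1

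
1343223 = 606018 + 737205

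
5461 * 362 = 1976882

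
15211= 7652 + 7559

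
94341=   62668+31673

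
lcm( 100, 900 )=900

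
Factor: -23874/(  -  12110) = 3^1*5^(- 1)*7^( - 1)*23^1=69/35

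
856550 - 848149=8401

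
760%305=150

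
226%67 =25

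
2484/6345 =92/235 = 0.39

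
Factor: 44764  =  2^2 * 19^2*31^1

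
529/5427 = 529/5427 = 0.10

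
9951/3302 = 3 + 45/3302 = 3.01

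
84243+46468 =130711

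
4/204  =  1/51  =  0.02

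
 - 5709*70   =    -  399630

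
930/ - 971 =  - 1 + 41/971 = - 0.96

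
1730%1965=1730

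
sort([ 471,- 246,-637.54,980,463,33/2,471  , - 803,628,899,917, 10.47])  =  [ - 803, - 637.54,-246,10.47,33/2,463, 471,471,628 , 899,917, 980 ] 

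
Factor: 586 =2^1 * 293^1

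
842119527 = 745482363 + 96637164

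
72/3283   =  72/3283 = 0.02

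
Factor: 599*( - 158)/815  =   - 94642/815=- 2^1*5^( - 1 )*79^1*163^( - 1 ) * 599^1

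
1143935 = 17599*65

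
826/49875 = 118/7125= 0.02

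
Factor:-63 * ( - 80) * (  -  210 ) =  - 2^5*3^3*5^2 * 7^2 = - 1058400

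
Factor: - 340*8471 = - 2^2*5^1*17^1*43^1*197^1 = - 2880140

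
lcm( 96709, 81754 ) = 7930138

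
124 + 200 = 324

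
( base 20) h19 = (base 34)5ut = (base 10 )6829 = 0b1101010101101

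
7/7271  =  7/7271 = 0.00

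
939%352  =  235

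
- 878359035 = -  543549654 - 334809381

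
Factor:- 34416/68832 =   -  2^( - 1) = - 1/2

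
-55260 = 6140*( - 9)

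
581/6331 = 581/6331 = 0.09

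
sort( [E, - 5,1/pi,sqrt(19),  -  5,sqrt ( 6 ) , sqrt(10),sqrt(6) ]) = [ - 5,  -  5,  1/pi, sqrt(6), sqrt( 6 ), E, sqrt (10 ), sqrt(19 ) ]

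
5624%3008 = 2616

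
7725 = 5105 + 2620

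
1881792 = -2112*(  -  891)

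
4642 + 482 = 5124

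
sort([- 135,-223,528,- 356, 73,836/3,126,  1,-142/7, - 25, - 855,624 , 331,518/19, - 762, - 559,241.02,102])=[ - 855,-762, - 559,-356 , - 223 , - 135, - 25, - 142/7,1, 518/19,73, 102,126,241.02,836/3, 331,528, 624]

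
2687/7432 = 2687/7432 = 0.36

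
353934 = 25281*14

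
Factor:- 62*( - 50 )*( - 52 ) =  - 161200 = - 2^4*5^2*13^1 * 31^1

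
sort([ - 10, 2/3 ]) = [ - 10,2/3]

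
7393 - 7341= 52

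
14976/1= 14976 = 14976.00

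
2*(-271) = - 542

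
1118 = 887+231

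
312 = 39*8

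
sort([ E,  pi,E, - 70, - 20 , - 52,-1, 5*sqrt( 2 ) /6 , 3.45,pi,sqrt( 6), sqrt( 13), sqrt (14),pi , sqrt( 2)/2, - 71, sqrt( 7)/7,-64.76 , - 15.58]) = [ - 71, - 70, - 64.76, - 52, - 20 , - 15.58, - 1,sqrt( 7) /7,  sqrt(2)/2,5*sqrt( 2)/6,sqrt( 6),E,E,pi, pi , pi,  3.45,sqrt( 13),sqrt ( 14)] 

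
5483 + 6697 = 12180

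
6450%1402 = 842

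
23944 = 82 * 292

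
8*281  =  2248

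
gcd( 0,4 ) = 4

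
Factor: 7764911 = 7^1  *11^1 * 31^1*3253^1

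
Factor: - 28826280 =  - 2^3*3^4*5^1*7^1 * 31^1 * 41^1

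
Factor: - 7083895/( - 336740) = 2^( - 2)*7^1 * 13^1*113^( - 1)*149^( - 1)*15569^1 = 1416779/67348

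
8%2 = 0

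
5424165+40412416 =45836581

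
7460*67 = 499820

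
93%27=12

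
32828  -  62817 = -29989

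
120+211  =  331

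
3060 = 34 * 90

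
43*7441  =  319963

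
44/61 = 44/61 = 0.72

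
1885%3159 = 1885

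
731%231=38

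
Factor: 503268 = 2^2*3^1*17^1 * 2467^1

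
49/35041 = 49/35041 = 0.00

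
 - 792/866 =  - 396/433 = - 0.91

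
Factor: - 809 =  - 809^1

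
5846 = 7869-2023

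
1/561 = 1/561 =0.00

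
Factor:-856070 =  -2^1* 5^1 * 85607^1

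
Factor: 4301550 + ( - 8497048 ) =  - 2^1*17^1*123397^1 = - 4195498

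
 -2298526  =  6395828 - 8694354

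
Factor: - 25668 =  - 2^2*3^2*23^1*31^1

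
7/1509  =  7/1509  =  0.00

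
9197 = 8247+950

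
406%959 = 406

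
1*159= 159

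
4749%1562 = 63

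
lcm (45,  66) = 990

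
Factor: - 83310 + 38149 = -45161 = - 45161^1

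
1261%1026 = 235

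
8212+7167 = 15379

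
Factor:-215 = -5^1*43^1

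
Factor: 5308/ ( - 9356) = -1327/2339=- 1327^1 *2339^( - 1) 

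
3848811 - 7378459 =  - 3529648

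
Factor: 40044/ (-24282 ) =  - 94/57  =  -  2^1*3^( - 1)*19^( - 1 )*47^1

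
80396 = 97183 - 16787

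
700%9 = 7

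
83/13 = 6 + 5/13  =  6.38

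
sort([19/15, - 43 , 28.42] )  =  [ - 43  ,  19/15,28.42 ]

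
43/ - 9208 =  - 43/9208 = - 0.00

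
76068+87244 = 163312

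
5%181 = 5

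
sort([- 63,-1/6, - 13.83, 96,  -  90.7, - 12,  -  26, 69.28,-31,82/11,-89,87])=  [ - 90.7,- 89, - 63  ,-31,  -  26, - 13.83,  -  12, - 1/6, 82/11,69.28,87,96]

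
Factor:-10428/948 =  - 11^1 = -11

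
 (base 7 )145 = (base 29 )2o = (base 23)3d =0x52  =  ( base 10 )82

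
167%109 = 58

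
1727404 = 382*4522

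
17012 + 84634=101646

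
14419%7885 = 6534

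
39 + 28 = 67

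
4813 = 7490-2677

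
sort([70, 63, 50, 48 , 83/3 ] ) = [ 83/3,48, 50,63, 70] 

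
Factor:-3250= - 2^1*5^3*13^1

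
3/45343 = 3/45343 = 0.00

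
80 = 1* 80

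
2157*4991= 10765587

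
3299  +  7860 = 11159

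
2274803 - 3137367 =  - 862564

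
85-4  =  81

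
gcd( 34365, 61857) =6873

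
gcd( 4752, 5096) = 8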